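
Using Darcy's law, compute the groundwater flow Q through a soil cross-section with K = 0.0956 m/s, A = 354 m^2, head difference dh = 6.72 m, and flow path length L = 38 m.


Darcy's law: Q = K * A * i, where i = dh/L.
Hydraulic gradient i = 6.72 / 38 = 0.176842.
Q = 0.0956 * 354 * 0.176842
  = 5.9848 m^3/s.

5.9848


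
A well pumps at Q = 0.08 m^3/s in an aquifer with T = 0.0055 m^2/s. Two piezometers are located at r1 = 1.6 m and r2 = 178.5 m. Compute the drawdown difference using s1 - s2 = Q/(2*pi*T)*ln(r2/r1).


Thiem equation: s1 - s2 = Q/(2*pi*T) * ln(r2/r1).
ln(r2/r1) = ln(178.5/1.6) = 4.7146.
Q/(2*pi*T) = 0.08 / (2*pi*0.0055) = 0.08 / 0.0346 = 2.315.
s1 - s2 = 2.315 * 4.7146 = 10.9142 m.

10.9142


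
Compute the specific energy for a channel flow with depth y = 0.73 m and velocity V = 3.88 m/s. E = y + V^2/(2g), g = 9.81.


Specific energy E = y + V^2/(2g).
Velocity head = V^2/(2g) = 3.88^2 / (2*9.81) = 15.0544 / 19.62 = 0.7673 m.
E = 0.73 + 0.7673 = 1.4973 m.

1.4973


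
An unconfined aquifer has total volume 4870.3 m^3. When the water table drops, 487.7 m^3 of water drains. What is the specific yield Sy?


Specific yield Sy = Volume drained / Total volume.
Sy = 487.7 / 4870.3
   = 0.1001.

0.1001


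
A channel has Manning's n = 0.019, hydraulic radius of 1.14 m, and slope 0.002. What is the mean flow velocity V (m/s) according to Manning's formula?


Manning's equation gives V = (1/n) * R^(2/3) * S^(1/2).
First, compute R^(2/3) = 1.14^(2/3) = 1.0913.
Next, S^(1/2) = 0.002^(1/2) = 0.044721.
Then 1/n = 1/0.019 = 52.63.
V = 52.63 * 1.0913 * 0.044721 = 2.5686 m/s.

2.5686


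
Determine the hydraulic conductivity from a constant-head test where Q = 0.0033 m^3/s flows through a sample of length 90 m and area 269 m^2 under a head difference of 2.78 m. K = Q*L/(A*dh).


From K = Q*L / (A*dh):
Numerator: Q*L = 0.0033 * 90 = 0.297.
Denominator: A*dh = 269 * 2.78 = 747.82.
K = 0.297 / 747.82 = 0.000397 m/s.

0.000397


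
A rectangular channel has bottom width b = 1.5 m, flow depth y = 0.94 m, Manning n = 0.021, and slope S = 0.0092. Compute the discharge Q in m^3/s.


For a rectangular channel, the cross-sectional area A = b * y = 1.5 * 0.94 = 1.41 m^2.
The wetted perimeter P = b + 2y = 1.5 + 2*0.94 = 3.38 m.
Hydraulic radius R = A/P = 1.41/3.38 = 0.4172 m.
Velocity V = (1/n)*R^(2/3)*S^(1/2) = (1/0.021)*0.4172^(2/3)*0.0092^(1/2) = 2.55 m/s.
Discharge Q = A * V = 1.41 * 2.55 = 3.596 m^3/s.

3.596


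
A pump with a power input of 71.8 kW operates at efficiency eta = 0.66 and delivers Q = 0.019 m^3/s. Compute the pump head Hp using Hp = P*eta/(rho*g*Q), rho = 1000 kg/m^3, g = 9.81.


Pump head formula: Hp = P * eta / (rho * g * Q).
Numerator: P * eta = 71.8 * 1000 * 0.66 = 47388.0 W.
Denominator: rho * g * Q = 1000 * 9.81 * 0.019 = 186.39.
Hp = 47388.0 / 186.39 = 254.24 m.

254.24


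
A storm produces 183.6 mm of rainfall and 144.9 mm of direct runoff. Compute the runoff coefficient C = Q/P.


The runoff coefficient C = runoff depth / rainfall depth.
C = 144.9 / 183.6
  = 0.7892.

0.7892


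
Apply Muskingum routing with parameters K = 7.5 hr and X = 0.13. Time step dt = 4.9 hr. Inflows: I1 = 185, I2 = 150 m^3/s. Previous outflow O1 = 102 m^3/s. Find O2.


Muskingum coefficients:
denom = 2*K*(1-X) + dt = 2*7.5*(1-0.13) + 4.9 = 17.95.
C0 = (dt - 2*K*X)/denom = (4.9 - 2*7.5*0.13)/17.95 = 0.1643.
C1 = (dt + 2*K*X)/denom = (4.9 + 2*7.5*0.13)/17.95 = 0.3816.
C2 = (2*K*(1-X) - dt)/denom = 0.454.
O2 = C0*I2 + C1*I1 + C2*O1
   = 0.1643*150 + 0.3816*185 + 0.454*102
   = 141.56 m^3/s.

141.56


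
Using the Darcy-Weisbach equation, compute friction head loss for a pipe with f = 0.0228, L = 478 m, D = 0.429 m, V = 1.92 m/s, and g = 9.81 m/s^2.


Darcy-Weisbach equation: h_f = f * (L/D) * V^2/(2g).
f * L/D = 0.0228 * 478/0.429 = 25.4042.
V^2/(2g) = 1.92^2 / (2*9.81) = 3.6864 / 19.62 = 0.1879 m.
h_f = 25.4042 * 0.1879 = 4.773 m.

4.773


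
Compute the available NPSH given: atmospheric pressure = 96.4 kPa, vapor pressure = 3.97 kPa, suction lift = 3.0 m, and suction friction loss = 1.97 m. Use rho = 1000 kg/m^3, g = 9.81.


NPSHa = p_atm/(rho*g) - z_s - hf_s - p_vap/(rho*g).
p_atm/(rho*g) = 96.4*1000 / (1000*9.81) = 9.827 m.
p_vap/(rho*g) = 3.97*1000 / (1000*9.81) = 0.405 m.
NPSHa = 9.827 - 3.0 - 1.97 - 0.405
      = 4.45 m.

4.45


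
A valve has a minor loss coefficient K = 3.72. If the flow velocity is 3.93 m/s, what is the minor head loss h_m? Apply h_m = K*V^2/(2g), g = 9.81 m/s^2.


Minor loss formula: h_m = K * V^2/(2g).
V^2 = 3.93^2 = 15.4449.
V^2/(2g) = 15.4449 / 19.62 = 0.7872 m.
h_m = 3.72 * 0.7872 = 2.9284 m.

2.9284


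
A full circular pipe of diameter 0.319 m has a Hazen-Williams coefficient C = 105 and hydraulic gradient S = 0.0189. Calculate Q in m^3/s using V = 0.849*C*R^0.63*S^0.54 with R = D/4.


For a full circular pipe, R = D/4 = 0.319/4 = 0.0798 m.
V = 0.849 * 105 * 0.0798^0.63 * 0.0189^0.54
  = 0.849 * 105 * 0.203278 * 0.117298
  = 2.1256 m/s.
Pipe area A = pi*D^2/4 = pi*0.319^2/4 = 0.0799 m^2.
Q = A * V = 0.0799 * 2.1256 = 0.1699 m^3/s.

0.1699


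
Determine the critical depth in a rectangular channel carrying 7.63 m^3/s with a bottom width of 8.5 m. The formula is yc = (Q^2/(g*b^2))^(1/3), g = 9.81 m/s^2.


Using yc = (Q^2 / (g * b^2))^(1/3):
Q^2 = 7.63^2 = 58.22.
g * b^2 = 9.81 * 8.5^2 = 9.81 * 72.25 = 708.77.
Q^2 / (g*b^2) = 58.22 / 708.77 = 0.0821.
yc = 0.0821^(1/3) = 0.4347 m.

0.4347


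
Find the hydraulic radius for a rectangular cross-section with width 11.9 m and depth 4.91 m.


For a rectangular section:
Flow area A = b * y = 11.9 * 4.91 = 58.43 m^2.
Wetted perimeter P = b + 2y = 11.9 + 2*4.91 = 21.72 m.
Hydraulic radius R = A/P = 58.43 / 21.72 = 2.6901 m.

2.6901


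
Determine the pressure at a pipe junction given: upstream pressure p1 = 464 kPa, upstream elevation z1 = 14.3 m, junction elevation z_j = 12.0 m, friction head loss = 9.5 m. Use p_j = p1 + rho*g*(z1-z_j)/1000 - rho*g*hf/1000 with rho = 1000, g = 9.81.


Junction pressure: p_j = p1 + rho*g*(z1 - z_j)/1000 - rho*g*hf/1000.
Elevation term = 1000*9.81*(14.3 - 12.0)/1000 = 22.563 kPa.
Friction term = 1000*9.81*9.5/1000 = 93.195 kPa.
p_j = 464 + 22.563 - 93.195 = 393.37 kPa.

393.37


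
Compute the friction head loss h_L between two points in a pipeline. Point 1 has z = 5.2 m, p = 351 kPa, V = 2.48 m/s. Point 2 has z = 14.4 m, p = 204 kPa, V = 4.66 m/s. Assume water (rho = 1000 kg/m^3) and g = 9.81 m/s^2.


Total head at each section: H = z + p/(rho*g) + V^2/(2g).
H1 = 5.2 + 351*1000/(1000*9.81) + 2.48^2/(2*9.81)
   = 5.2 + 35.78 + 0.3135
   = 41.293 m.
H2 = 14.4 + 204*1000/(1000*9.81) + 4.66^2/(2*9.81)
   = 14.4 + 20.795 + 1.1068
   = 36.302 m.
h_L = H1 - H2 = 41.293 - 36.302 = 4.991 m.

4.991


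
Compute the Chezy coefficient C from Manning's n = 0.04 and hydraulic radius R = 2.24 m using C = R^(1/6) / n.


The Chezy coefficient relates to Manning's n through C = R^(1/6) / n.
R^(1/6) = 2.24^(1/6) = 1.143865.
C = 1.143865 / 0.04 = 28.6 m^(1/2)/s.

28.6


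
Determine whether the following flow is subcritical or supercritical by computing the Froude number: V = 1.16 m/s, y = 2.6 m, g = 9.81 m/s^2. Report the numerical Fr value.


The Froude number is defined as Fr = V / sqrt(g*y).
g*y = 9.81 * 2.6 = 25.506.
sqrt(g*y) = sqrt(25.506) = 5.0503.
Fr = 1.16 / 5.0503 = 0.2297.
Since Fr < 1, the flow is subcritical.

0.2297


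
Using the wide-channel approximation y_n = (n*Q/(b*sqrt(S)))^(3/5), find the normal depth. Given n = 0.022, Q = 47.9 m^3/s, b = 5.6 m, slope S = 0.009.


We use the wide-channel approximation y_n = (n*Q/(b*sqrt(S)))^(3/5).
sqrt(S) = sqrt(0.009) = 0.094868.
Numerator: n*Q = 0.022 * 47.9 = 1.0538.
Denominator: b*sqrt(S) = 5.6 * 0.094868 = 0.531261.
arg = 1.9836.
y_n = 1.9836^(3/5) = 1.5082 m.

1.5082


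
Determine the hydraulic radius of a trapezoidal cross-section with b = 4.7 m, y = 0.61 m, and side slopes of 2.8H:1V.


For a trapezoidal section with side slope z:
A = (b + z*y)*y = (4.7 + 2.8*0.61)*0.61 = 3.909 m^2.
P = b + 2*y*sqrt(1 + z^2) = 4.7 + 2*0.61*sqrt(1 + 2.8^2) = 8.327 m.
R = A/P = 3.909 / 8.327 = 0.4694 m.

0.4694


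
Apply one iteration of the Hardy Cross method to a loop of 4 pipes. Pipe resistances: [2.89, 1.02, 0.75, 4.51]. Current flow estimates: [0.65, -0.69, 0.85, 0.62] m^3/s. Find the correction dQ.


Numerator terms (r*Q*|Q|): 2.89*0.65*|0.65| = 1.221; 1.02*-0.69*|-0.69| = -0.4856; 0.75*0.85*|0.85| = 0.5419; 4.51*0.62*|0.62| = 1.7336.
Sum of numerator = 3.0109.
Denominator terms (r*|Q|): 2.89*|0.65| = 1.8785; 1.02*|-0.69| = 0.7038; 0.75*|0.85| = 0.6375; 4.51*|0.62| = 2.7962.
2 * sum of denominator = 2 * 6.016 = 12.032.
dQ = -3.0109 / 12.032 = -0.2502 m^3/s.

-0.2502


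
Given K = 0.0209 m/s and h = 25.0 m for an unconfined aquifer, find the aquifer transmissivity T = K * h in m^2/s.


Transmissivity is defined as T = K * h.
T = 0.0209 * 25.0
  = 0.5225 m^2/s.

0.5225


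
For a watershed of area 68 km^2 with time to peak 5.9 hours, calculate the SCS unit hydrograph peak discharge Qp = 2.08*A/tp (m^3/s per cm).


SCS formula: Qp = 2.08 * A / tp.
Qp = 2.08 * 68 / 5.9
   = 141.44 / 5.9
   = 23.97 m^3/s per cm.

23.97


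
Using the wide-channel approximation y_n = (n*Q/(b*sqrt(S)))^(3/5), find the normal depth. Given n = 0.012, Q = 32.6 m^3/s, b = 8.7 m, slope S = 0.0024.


We use the wide-channel approximation y_n = (n*Q/(b*sqrt(S)))^(3/5).
sqrt(S) = sqrt(0.0024) = 0.04899.
Numerator: n*Q = 0.012 * 32.6 = 0.3912.
Denominator: b*sqrt(S) = 8.7 * 0.04899 = 0.426213.
arg = 0.9179.
y_n = 0.9179^(3/5) = 0.9499 m.

0.9499


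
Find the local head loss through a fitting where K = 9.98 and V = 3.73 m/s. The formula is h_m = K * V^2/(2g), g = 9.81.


Minor loss formula: h_m = K * V^2/(2g).
V^2 = 3.73^2 = 13.9129.
V^2/(2g) = 13.9129 / 19.62 = 0.7091 m.
h_m = 9.98 * 0.7091 = 7.077 m.

7.077


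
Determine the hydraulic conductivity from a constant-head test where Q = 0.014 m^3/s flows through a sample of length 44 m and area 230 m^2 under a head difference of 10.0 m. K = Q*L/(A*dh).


From K = Q*L / (A*dh):
Numerator: Q*L = 0.014 * 44 = 0.616.
Denominator: A*dh = 230 * 10.0 = 2300.0.
K = 0.616 / 2300.0 = 0.000268 m/s.

0.000268


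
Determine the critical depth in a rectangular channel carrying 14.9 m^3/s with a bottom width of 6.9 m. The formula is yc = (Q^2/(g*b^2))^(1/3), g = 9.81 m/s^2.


Using yc = (Q^2 / (g * b^2))^(1/3):
Q^2 = 14.9^2 = 222.01.
g * b^2 = 9.81 * 6.9^2 = 9.81 * 47.61 = 467.05.
Q^2 / (g*b^2) = 222.01 / 467.05 = 0.4753.
yc = 0.4753^(1/3) = 0.7804 m.

0.7804


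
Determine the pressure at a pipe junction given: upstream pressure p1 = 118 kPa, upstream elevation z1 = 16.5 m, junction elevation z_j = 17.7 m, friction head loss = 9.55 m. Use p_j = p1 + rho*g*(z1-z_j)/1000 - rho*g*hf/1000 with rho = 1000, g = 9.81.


Junction pressure: p_j = p1 + rho*g*(z1 - z_j)/1000 - rho*g*hf/1000.
Elevation term = 1000*9.81*(16.5 - 17.7)/1000 = -11.772 kPa.
Friction term = 1000*9.81*9.55/1000 = 93.686 kPa.
p_j = 118 + -11.772 - 93.686 = 12.54 kPa.

12.54


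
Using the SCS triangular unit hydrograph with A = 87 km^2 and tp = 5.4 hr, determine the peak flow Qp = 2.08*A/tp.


SCS formula: Qp = 2.08 * A / tp.
Qp = 2.08 * 87 / 5.4
   = 180.96 / 5.4
   = 33.51 m^3/s per cm.

33.51


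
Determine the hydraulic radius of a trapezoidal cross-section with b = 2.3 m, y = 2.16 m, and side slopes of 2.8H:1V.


For a trapezoidal section with side slope z:
A = (b + z*y)*y = (2.3 + 2.8*2.16)*2.16 = 18.032 m^2.
P = b + 2*y*sqrt(1 + z^2) = 2.3 + 2*2.16*sqrt(1 + 2.8^2) = 15.144 m.
R = A/P = 18.032 / 15.144 = 1.1907 m.

1.1907


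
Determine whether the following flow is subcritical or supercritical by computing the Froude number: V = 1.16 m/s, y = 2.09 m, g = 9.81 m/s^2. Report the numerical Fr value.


The Froude number is defined as Fr = V / sqrt(g*y).
g*y = 9.81 * 2.09 = 20.5029.
sqrt(g*y) = sqrt(20.5029) = 4.528.
Fr = 1.16 / 4.528 = 0.2562.
Since Fr < 1, the flow is subcritical.

0.2562


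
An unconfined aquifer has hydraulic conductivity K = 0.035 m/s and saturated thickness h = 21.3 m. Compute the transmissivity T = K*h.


Transmissivity is defined as T = K * h.
T = 0.035 * 21.3
  = 0.7455 m^2/s.

0.7455


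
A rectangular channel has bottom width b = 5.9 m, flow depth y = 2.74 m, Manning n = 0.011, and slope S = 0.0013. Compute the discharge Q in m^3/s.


For a rectangular channel, the cross-sectional area A = b * y = 5.9 * 2.74 = 16.17 m^2.
The wetted perimeter P = b + 2y = 5.9 + 2*2.74 = 11.38 m.
Hydraulic radius R = A/P = 16.17/11.38 = 1.4206 m.
Velocity V = (1/n)*R^(2/3)*S^(1/2) = (1/0.011)*1.4206^(2/3)*0.0013^(1/2) = 4.1421 m/s.
Discharge Q = A * V = 16.17 * 4.1421 = 66.961 m^3/s.

66.961


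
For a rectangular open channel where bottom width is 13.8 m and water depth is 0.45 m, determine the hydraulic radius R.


For a rectangular section:
Flow area A = b * y = 13.8 * 0.45 = 6.21 m^2.
Wetted perimeter P = b + 2y = 13.8 + 2*0.45 = 14.7 m.
Hydraulic radius R = A/P = 6.21 / 14.7 = 0.4224 m.

0.4224


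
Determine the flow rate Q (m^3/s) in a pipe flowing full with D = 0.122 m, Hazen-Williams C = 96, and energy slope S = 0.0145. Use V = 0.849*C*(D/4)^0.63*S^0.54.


For a full circular pipe, R = D/4 = 0.122/4 = 0.0305 m.
V = 0.849 * 96 * 0.0305^0.63 * 0.0145^0.54
  = 0.849 * 96 * 0.110945 * 0.101657
  = 0.9192 m/s.
Pipe area A = pi*D^2/4 = pi*0.122^2/4 = 0.0117 m^2.
Q = A * V = 0.0117 * 0.9192 = 0.0107 m^3/s.

0.0107


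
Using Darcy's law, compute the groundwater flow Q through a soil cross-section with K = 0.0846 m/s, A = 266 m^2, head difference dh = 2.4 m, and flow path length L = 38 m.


Darcy's law: Q = K * A * i, where i = dh/L.
Hydraulic gradient i = 2.4 / 38 = 0.063158.
Q = 0.0846 * 266 * 0.063158
  = 1.4213 m^3/s.

1.4213


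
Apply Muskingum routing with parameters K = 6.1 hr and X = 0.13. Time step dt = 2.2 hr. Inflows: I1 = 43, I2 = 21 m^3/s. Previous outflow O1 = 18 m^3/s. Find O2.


Muskingum coefficients:
denom = 2*K*(1-X) + dt = 2*6.1*(1-0.13) + 2.2 = 12.814.
C0 = (dt - 2*K*X)/denom = (2.2 - 2*6.1*0.13)/12.814 = 0.0479.
C1 = (dt + 2*K*X)/denom = (2.2 + 2*6.1*0.13)/12.814 = 0.2955.
C2 = (2*K*(1-X) - dt)/denom = 0.6566.
O2 = C0*I2 + C1*I1 + C2*O1
   = 0.0479*21 + 0.2955*43 + 0.6566*18
   = 25.53 m^3/s.

25.53


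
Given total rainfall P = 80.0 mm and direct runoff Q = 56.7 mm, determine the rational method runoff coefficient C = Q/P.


The runoff coefficient C = runoff depth / rainfall depth.
C = 56.7 / 80.0
  = 0.7087.

0.7087


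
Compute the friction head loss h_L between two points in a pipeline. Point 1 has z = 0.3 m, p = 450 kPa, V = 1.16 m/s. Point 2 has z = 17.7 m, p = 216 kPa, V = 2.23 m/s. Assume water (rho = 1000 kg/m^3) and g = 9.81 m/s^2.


Total head at each section: H = z + p/(rho*g) + V^2/(2g).
H1 = 0.3 + 450*1000/(1000*9.81) + 1.16^2/(2*9.81)
   = 0.3 + 45.872 + 0.0686
   = 46.24 m.
H2 = 17.7 + 216*1000/(1000*9.81) + 2.23^2/(2*9.81)
   = 17.7 + 22.018 + 0.2535
   = 39.972 m.
h_L = H1 - H2 = 46.24 - 39.972 = 6.268 m.

6.268


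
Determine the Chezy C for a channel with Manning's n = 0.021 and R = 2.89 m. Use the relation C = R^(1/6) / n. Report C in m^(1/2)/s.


The Chezy coefficient relates to Manning's n through C = R^(1/6) / n.
R^(1/6) = 2.89^(1/6) = 1.193483.
C = 1.193483 / 0.021 = 56.83 m^(1/2)/s.

56.83


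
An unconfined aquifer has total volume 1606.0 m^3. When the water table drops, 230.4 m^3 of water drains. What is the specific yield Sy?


Specific yield Sy = Volume drained / Total volume.
Sy = 230.4 / 1606.0
   = 0.1435.

0.1435


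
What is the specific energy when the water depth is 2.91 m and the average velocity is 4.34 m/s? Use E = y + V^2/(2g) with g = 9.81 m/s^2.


Specific energy E = y + V^2/(2g).
Velocity head = V^2/(2g) = 4.34^2 / (2*9.81) = 18.8356 / 19.62 = 0.96 m.
E = 2.91 + 0.96 = 3.87 m.

3.87


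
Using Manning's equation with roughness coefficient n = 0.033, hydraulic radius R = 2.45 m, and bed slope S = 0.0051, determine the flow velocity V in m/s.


Manning's equation gives V = (1/n) * R^(2/3) * S^(1/2).
First, compute R^(2/3) = 2.45^(2/3) = 1.8174.
Next, S^(1/2) = 0.0051^(1/2) = 0.071414.
Then 1/n = 1/0.033 = 30.3.
V = 30.3 * 1.8174 * 0.071414 = 3.9329 m/s.

3.9329


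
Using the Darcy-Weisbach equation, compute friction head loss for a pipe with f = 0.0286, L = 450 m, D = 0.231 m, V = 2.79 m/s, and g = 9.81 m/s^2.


Darcy-Weisbach equation: h_f = f * (L/D) * V^2/(2g).
f * L/D = 0.0286 * 450/0.231 = 55.7143.
V^2/(2g) = 2.79^2 / (2*9.81) = 7.7841 / 19.62 = 0.3967 m.
h_f = 55.7143 * 0.3967 = 22.104 m.

22.104


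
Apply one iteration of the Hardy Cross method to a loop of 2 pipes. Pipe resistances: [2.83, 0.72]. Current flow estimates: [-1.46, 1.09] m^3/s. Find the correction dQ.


Numerator terms (r*Q*|Q|): 2.83*-1.46*|-1.46| = -6.0324; 0.72*1.09*|1.09| = 0.8554.
Sum of numerator = -5.177.
Denominator terms (r*|Q|): 2.83*|-1.46| = 4.1318; 0.72*|1.09| = 0.7848.
2 * sum of denominator = 2 * 4.9166 = 9.8332.
dQ = --5.177 / 9.8332 = 0.5265 m^3/s.

0.5265


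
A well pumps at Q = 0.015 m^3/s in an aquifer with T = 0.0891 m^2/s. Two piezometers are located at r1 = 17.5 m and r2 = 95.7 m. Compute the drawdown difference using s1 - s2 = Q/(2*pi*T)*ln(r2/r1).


Thiem equation: s1 - s2 = Q/(2*pi*T) * ln(r2/r1).
ln(r2/r1) = ln(95.7/17.5) = 1.699.
Q/(2*pi*T) = 0.015 / (2*pi*0.0891) = 0.015 / 0.5598 = 0.0268.
s1 - s2 = 0.0268 * 1.699 = 0.0455 m.

0.0455


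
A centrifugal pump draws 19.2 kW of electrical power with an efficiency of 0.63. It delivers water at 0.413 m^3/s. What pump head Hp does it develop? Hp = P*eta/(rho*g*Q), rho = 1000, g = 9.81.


Pump head formula: Hp = P * eta / (rho * g * Q).
Numerator: P * eta = 19.2 * 1000 * 0.63 = 12096.0 W.
Denominator: rho * g * Q = 1000 * 9.81 * 0.413 = 4051.53.
Hp = 12096.0 / 4051.53 = 2.99 m.

2.99


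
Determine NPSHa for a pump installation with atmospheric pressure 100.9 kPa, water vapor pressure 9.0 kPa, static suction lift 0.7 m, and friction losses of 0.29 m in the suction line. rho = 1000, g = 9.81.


NPSHa = p_atm/(rho*g) - z_s - hf_s - p_vap/(rho*g).
p_atm/(rho*g) = 100.9*1000 / (1000*9.81) = 10.285 m.
p_vap/(rho*g) = 9.0*1000 / (1000*9.81) = 0.917 m.
NPSHa = 10.285 - 0.7 - 0.29 - 0.917
      = 8.38 m.

8.38


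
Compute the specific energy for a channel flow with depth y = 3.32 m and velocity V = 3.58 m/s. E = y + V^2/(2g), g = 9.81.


Specific energy E = y + V^2/(2g).
Velocity head = V^2/(2g) = 3.58^2 / (2*9.81) = 12.8164 / 19.62 = 0.6532 m.
E = 3.32 + 0.6532 = 3.9732 m.

3.9732


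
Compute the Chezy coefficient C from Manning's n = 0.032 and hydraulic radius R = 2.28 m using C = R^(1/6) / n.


The Chezy coefficient relates to Manning's n through C = R^(1/6) / n.
R^(1/6) = 2.28^(1/6) = 1.147244.
C = 1.147244 / 0.032 = 35.85 m^(1/2)/s.

35.85


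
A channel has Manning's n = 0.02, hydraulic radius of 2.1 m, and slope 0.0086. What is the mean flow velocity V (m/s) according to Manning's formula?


Manning's equation gives V = (1/n) * R^(2/3) * S^(1/2).
First, compute R^(2/3) = 2.1^(2/3) = 1.6399.
Next, S^(1/2) = 0.0086^(1/2) = 0.092736.
Then 1/n = 1/0.02 = 50.0.
V = 50.0 * 1.6399 * 0.092736 = 7.6038 m/s.

7.6038


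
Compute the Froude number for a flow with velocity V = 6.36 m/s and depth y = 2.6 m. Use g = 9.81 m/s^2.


The Froude number is defined as Fr = V / sqrt(g*y).
g*y = 9.81 * 2.6 = 25.506.
sqrt(g*y) = sqrt(25.506) = 5.0503.
Fr = 6.36 / 5.0503 = 1.2593.

1.2593


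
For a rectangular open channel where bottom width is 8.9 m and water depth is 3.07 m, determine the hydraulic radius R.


For a rectangular section:
Flow area A = b * y = 8.9 * 3.07 = 27.32 m^2.
Wetted perimeter P = b + 2y = 8.9 + 2*3.07 = 15.04 m.
Hydraulic radius R = A/P = 27.32 / 15.04 = 1.8167 m.

1.8167


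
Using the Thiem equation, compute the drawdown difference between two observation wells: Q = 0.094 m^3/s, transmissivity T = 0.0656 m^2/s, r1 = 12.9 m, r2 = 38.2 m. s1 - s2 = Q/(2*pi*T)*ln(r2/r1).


Thiem equation: s1 - s2 = Q/(2*pi*T) * ln(r2/r1).
ln(r2/r1) = ln(38.2/12.9) = 1.0856.
Q/(2*pi*T) = 0.094 / (2*pi*0.0656) = 0.094 / 0.4122 = 0.2281.
s1 - s2 = 0.2281 * 1.0856 = 0.2476 m.

0.2476


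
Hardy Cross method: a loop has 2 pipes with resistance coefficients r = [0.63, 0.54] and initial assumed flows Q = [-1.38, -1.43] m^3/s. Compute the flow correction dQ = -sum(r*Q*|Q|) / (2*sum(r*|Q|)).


Numerator terms (r*Q*|Q|): 0.63*-1.38*|-1.38| = -1.1998; 0.54*-1.43*|-1.43| = -1.1042.
Sum of numerator = -2.304.
Denominator terms (r*|Q|): 0.63*|-1.38| = 0.8694; 0.54*|-1.43| = 0.7722.
2 * sum of denominator = 2 * 1.6416 = 3.2832.
dQ = --2.304 / 3.2832 = 0.7018 m^3/s.

0.7018


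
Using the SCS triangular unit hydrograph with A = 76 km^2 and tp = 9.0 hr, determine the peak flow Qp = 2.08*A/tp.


SCS formula: Qp = 2.08 * A / tp.
Qp = 2.08 * 76 / 9.0
   = 158.08 / 9.0
   = 17.56 m^3/s per cm.

17.56


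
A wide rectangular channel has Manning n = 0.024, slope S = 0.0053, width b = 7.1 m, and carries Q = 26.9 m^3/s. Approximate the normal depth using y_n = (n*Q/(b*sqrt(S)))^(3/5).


We use the wide-channel approximation y_n = (n*Q/(b*sqrt(S)))^(3/5).
sqrt(S) = sqrt(0.0053) = 0.072801.
Numerator: n*Q = 0.024 * 26.9 = 0.6456.
Denominator: b*sqrt(S) = 7.1 * 0.072801 = 0.516887.
arg = 1.249.
y_n = 1.249^(3/5) = 1.1427 m.

1.1427


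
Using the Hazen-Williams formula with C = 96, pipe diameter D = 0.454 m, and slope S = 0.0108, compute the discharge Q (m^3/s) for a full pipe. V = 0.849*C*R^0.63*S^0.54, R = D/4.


For a full circular pipe, R = D/4 = 0.454/4 = 0.1135 m.
V = 0.849 * 96 * 0.1135^0.63 * 0.0108^0.54
  = 0.849 * 96 * 0.253891 * 0.086706
  = 1.7942 m/s.
Pipe area A = pi*D^2/4 = pi*0.454^2/4 = 0.1619 m^2.
Q = A * V = 0.1619 * 1.7942 = 0.2905 m^3/s.

0.2905


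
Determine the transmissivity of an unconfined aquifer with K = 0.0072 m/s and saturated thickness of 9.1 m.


Transmissivity is defined as T = K * h.
T = 0.0072 * 9.1
  = 0.0655 m^2/s.

0.0655


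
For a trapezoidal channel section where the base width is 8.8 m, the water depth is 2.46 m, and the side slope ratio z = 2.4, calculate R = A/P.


For a trapezoidal section with side slope z:
A = (b + z*y)*y = (8.8 + 2.4*2.46)*2.46 = 36.172 m^2.
P = b + 2*y*sqrt(1 + z^2) = 8.8 + 2*2.46*sqrt(1 + 2.4^2) = 21.592 m.
R = A/P = 36.172 / 21.592 = 1.6752 m.

1.6752


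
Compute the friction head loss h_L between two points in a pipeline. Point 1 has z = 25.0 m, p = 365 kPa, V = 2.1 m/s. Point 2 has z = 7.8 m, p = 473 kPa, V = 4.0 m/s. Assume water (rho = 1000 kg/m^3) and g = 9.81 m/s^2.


Total head at each section: H = z + p/(rho*g) + V^2/(2g).
H1 = 25.0 + 365*1000/(1000*9.81) + 2.1^2/(2*9.81)
   = 25.0 + 37.207 + 0.2248
   = 62.432 m.
H2 = 7.8 + 473*1000/(1000*9.81) + 4.0^2/(2*9.81)
   = 7.8 + 48.216 + 0.8155
   = 56.832 m.
h_L = H1 - H2 = 62.432 - 56.832 = 5.6 m.

5.6


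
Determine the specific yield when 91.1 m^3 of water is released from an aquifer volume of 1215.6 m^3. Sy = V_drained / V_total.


Specific yield Sy = Volume drained / Total volume.
Sy = 91.1 / 1215.6
   = 0.0749.

0.0749


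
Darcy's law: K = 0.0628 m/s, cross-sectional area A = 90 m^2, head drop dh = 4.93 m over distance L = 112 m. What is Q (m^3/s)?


Darcy's law: Q = K * A * i, where i = dh/L.
Hydraulic gradient i = 4.93 / 112 = 0.044018.
Q = 0.0628 * 90 * 0.044018
  = 0.2488 m^3/s.

0.2488


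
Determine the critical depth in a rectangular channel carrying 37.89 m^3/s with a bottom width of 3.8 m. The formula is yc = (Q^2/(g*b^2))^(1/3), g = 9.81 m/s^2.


Using yc = (Q^2 / (g * b^2))^(1/3):
Q^2 = 37.89^2 = 1435.65.
g * b^2 = 9.81 * 3.8^2 = 9.81 * 14.44 = 141.66.
Q^2 / (g*b^2) = 1435.65 / 141.66 = 10.1345.
yc = 10.1345^(1/3) = 2.1641 m.

2.1641


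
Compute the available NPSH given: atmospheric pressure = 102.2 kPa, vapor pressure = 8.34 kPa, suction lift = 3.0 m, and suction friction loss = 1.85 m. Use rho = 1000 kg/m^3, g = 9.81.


NPSHa = p_atm/(rho*g) - z_s - hf_s - p_vap/(rho*g).
p_atm/(rho*g) = 102.2*1000 / (1000*9.81) = 10.418 m.
p_vap/(rho*g) = 8.34*1000 / (1000*9.81) = 0.85 m.
NPSHa = 10.418 - 3.0 - 1.85 - 0.85
      = 4.72 m.

4.72


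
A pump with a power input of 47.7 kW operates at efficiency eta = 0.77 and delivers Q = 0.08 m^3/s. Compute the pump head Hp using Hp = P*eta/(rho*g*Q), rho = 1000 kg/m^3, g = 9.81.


Pump head formula: Hp = P * eta / (rho * g * Q).
Numerator: P * eta = 47.7 * 1000 * 0.77 = 36729.0 W.
Denominator: rho * g * Q = 1000 * 9.81 * 0.08 = 784.8.
Hp = 36729.0 / 784.8 = 46.8 m.

46.8


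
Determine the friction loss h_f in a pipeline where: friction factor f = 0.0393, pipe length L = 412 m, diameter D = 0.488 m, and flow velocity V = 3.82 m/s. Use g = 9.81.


Darcy-Weisbach equation: h_f = f * (L/D) * V^2/(2g).
f * L/D = 0.0393 * 412/0.488 = 33.1795.
V^2/(2g) = 3.82^2 / (2*9.81) = 14.5924 / 19.62 = 0.7438 m.
h_f = 33.1795 * 0.7438 = 24.677 m.

24.677


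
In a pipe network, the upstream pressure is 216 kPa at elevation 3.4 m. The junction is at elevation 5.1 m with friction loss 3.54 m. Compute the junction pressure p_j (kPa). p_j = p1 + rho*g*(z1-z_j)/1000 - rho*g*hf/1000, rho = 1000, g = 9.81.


Junction pressure: p_j = p1 + rho*g*(z1 - z_j)/1000 - rho*g*hf/1000.
Elevation term = 1000*9.81*(3.4 - 5.1)/1000 = -16.677 kPa.
Friction term = 1000*9.81*3.54/1000 = 34.727 kPa.
p_j = 216 + -16.677 - 34.727 = 164.6 kPa.

164.6


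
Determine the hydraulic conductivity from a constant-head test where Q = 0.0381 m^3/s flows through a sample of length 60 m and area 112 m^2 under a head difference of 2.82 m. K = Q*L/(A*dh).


From K = Q*L / (A*dh):
Numerator: Q*L = 0.0381 * 60 = 2.286.
Denominator: A*dh = 112 * 2.82 = 315.84.
K = 2.286 / 315.84 = 0.007238 m/s.

0.007238


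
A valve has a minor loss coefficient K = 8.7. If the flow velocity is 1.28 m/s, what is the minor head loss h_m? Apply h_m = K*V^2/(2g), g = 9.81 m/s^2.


Minor loss formula: h_m = K * V^2/(2g).
V^2 = 1.28^2 = 1.6384.
V^2/(2g) = 1.6384 / 19.62 = 0.0835 m.
h_m = 8.7 * 0.0835 = 0.7265 m.

0.7265


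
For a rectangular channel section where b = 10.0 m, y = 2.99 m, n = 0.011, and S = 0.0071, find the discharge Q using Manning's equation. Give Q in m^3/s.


For a rectangular channel, the cross-sectional area A = b * y = 10.0 * 2.99 = 29.9 m^2.
The wetted perimeter P = b + 2y = 10.0 + 2*2.99 = 15.98 m.
Hydraulic radius R = A/P = 29.9/15.98 = 1.8711 m.
Velocity V = (1/n)*R^(2/3)*S^(1/2) = (1/0.011)*1.8711^(2/3)*0.0071^(1/2) = 11.6314 m/s.
Discharge Q = A * V = 29.9 * 11.6314 = 347.779 m^3/s.

347.779


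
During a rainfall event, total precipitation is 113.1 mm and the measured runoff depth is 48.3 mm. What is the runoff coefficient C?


The runoff coefficient C = runoff depth / rainfall depth.
C = 48.3 / 113.1
  = 0.4271.

0.4271


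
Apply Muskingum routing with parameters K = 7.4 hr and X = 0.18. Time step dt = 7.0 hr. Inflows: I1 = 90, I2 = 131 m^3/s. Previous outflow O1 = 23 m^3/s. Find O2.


Muskingum coefficients:
denom = 2*K*(1-X) + dt = 2*7.4*(1-0.18) + 7.0 = 19.136.
C0 = (dt - 2*K*X)/denom = (7.0 - 2*7.4*0.18)/19.136 = 0.2266.
C1 = (dt + 2*K*X)/denom = (7.0 + 2*7.4*0.18)/19.136 = 0.505.
C2 = (2*K*(1-X) - dt)/denom = 0.2684.
O2 = C0*I2 + C1*I1 + C2*O1
   = 0.2266*131 + 0.505*90 + 0.2684*23
   = 81.31 m^3/s.

81.31


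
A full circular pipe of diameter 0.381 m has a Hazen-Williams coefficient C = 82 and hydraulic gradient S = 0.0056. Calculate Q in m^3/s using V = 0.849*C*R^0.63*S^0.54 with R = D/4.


For a full circular pipe, R = D/4 = 0.381/4 = 0.0953 m.
V = 0.849 * 82 * 0.0953^0.63 * 0.0056^0.54
  = 0.849 * 82 * 0.227345 * 0.060817
  = 0.9626 m/s.
Pipe area A = pi*D^2/4 = pi*0.381^2/4 = 0.114 m^2.
Q = A * V = 0.114 * 0.9626 = 0.1097 m^3/s.

0.1097


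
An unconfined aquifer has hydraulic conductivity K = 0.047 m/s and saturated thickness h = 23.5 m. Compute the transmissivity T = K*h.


Transmissivity is defined as T = K * h.
T = 0.047 * 23.5
  = 1.1045 m^2/s.

1.1045


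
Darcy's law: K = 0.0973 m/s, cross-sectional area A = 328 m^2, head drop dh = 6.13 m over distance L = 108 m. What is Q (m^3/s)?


Darcy's law: Q = K * A * i, where i = dh/L.
Hydraulic gradient i = 6.13 / 108 = 0.056759.
Q = 0.0973 * 328 * 0.056759
  = 1.8114 m^3/s.

1.8114


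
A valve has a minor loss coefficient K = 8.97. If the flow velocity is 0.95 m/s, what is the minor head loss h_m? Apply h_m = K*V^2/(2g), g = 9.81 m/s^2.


Minor loss formula: h_m = K * V^2/(2g).
V^2 = 0.95^2 = 0.9025.
V^2/(2g) = 0.9025 / 19.62 = 0.046 m.
h_m = 8.97 * 0.046 = 0.4126 m.

0.4126


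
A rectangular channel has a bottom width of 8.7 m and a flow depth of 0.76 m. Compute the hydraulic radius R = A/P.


For a rectangular section:
Flow area A = b * y = 8.7 * 0.76 = 6.61 m^2.
Wetted perimeter P = b + 2y = 8.7 + 2*0.76 = 10.22 m.
Hydraulic radius R = A/P = 6.61 / 10.22 = 0.647 m.

0.647


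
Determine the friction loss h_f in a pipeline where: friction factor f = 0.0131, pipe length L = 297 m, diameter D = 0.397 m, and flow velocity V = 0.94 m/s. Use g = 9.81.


Darcy-Weisbach equation: h_f = f * (L/D) * V^2/(2g).
f * L/D = 0.0131 * 297/0.397 = 9.8003.
V^2/(2g) = 0.94^2 / (2*9.81) = 0.8836 / 19.62 = 0.045 m.
h_f = 9.8003 * 0.045 = 0.441 m.

0.441


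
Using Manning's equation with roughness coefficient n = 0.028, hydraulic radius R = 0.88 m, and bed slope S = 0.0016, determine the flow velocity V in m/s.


Manning's equation gives V = (1/n) * R^(2/3) * S^(1/2).
First, compute R^(2/3) = 0.88^(2/3) = 0.9183.
Next, S^(1/2) = 0.0016^(1/2) = 0.04.
Then 1/n = 1/0.028 = 35.71.
V = 35.71 * 0.9183 * 0.04 = 1.3119 m/s.

1.3119


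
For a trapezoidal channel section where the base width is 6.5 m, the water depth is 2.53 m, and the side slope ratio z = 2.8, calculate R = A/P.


For a trapezoidal section with side slope z:
A = (b + z*y)*y = (6.5 + 2.8*2.53)*2.53 = 34.368 m^2.
P = b + 2*y*sqrt(1 + z^2) = 6.5 + 2*2.53*sqrt(1 + 2.8^2) = 21.544 m.
R = A/P = 34.368 / 21.544 = 1.5952 m.

1.5952


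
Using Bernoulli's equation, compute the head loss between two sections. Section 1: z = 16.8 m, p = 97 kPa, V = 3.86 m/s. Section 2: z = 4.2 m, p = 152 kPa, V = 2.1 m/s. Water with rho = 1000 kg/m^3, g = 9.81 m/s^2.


Total head at each section: H = z + p/(rho*g) + V^2/(2g).
H1 = 16.8 + 97*1000/(1000*9.81) + 3.86^2/(2*9.81)
   = 16.8 + 9.888 + 0.7594
   = 27.447 m.
H2 = 4.2 + 152*1000/(1000*9.81) + 2.1^2/(2*9.81)
   = 4.2 + 15.494 + 0.2248
   = 19.919 m.
h_L = H1 - H2 = 27.447 - 19.919 = 7.528 m.

7.528


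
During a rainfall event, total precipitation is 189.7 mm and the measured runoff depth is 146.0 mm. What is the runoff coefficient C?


The runoff coefficient C = runoff depth / rainfall depth.
C = 146.0 / 189.7
  = 0.7696.

0.7696


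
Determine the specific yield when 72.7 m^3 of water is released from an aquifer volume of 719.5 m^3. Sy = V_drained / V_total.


Specific yield Sy = Volume drained / Total volume.
Sy = 72.7 / 719.5
   = 0.101.

0.101


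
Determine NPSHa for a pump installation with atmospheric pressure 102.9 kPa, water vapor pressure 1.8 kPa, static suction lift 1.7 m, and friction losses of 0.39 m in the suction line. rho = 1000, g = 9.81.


NPSHa = p_atm/(rho*g) - z_s - hf_s - p_vap/(rho*g).
p_atm/(rho*g) = 102.9*1000 / (1000*9.81) = 10.489 m.
p_vap/(rho*g) = 1.8*1000 / (1000*9.81) = 0.183 m.
NPSHa = 10.489 - 1.7 - 0.39 - 0.183
      = 8.22 m.

8.22


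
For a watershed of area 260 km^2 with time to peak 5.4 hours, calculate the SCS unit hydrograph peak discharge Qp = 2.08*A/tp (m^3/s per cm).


SCS formula: Qp = 2.08 * A / tp.
Qp = 2.08 * 260 / 5.4
   = 540.8 / 5.4
   = 100.15 m^3/s per cm.

100.15


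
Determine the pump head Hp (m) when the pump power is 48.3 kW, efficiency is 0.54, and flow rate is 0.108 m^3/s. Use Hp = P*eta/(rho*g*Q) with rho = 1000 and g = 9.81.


Pump head formula: Hp = P * eta / (rho * g * Q).
Numerator: P * eta = 48.3 * 1000 * 0.54 = 26082.0 W.
Denominator: rho * g * Q = 1000 * 9.81 * 0.108 = 1059.48.
Hp = 26082.0 / 1059.48 = 24.62 m.

24.62


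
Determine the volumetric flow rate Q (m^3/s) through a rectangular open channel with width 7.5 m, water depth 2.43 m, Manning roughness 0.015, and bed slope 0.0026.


For a rectangular channel, the cross-sectional area A = b * y = 7.5 * 2.43 = 18.23 m^2.
The wetted perimeter P = b + 2y = 7.5 + 2*2.43 = 12.36 m.
Hydraulic radius R = A/P = 18.23/12.36 = 1.4745 m.
Velocity V = (1/n)*R^(2/3)*S^(1/2) = (1/0.015)*1.4745^(2/3)*0.0026^(1/2) = 4.4038 m/s.
Discharge Q = A * V = 18.23 * 4.4038 = 80.259 m^3/s.

80.259


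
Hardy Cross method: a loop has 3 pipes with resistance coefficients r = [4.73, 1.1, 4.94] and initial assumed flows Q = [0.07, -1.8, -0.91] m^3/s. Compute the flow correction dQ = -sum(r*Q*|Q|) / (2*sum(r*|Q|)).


Numerator terms (r*Q*|Q|): 4.73*0.07*|0.07| = 0.0232; 1.1*-1.8*|-1.8| = -3.564; 4.94*-0.91*|-0.91| = -4.0908.
Sum of numerator = -7.6316.
Denominator terms (r*|Q|): 4.73*|0.07| = 0.3311; 1.1*|-1.8| = 1.98; 4.94*|-0.91| = 4.4954.
2 * sum of denominator = 2 * 6.8065 = 13.613.
dQ = --7.6316 / 13.613 = 0.5606 m^3/s.

0.5606


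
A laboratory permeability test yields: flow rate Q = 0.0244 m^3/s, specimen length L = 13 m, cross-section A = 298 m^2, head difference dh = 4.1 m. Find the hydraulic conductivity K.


From K = Q*L / (A*dh):
Numerator: Q*L = 0.0244 * 13 = 0.3172.
Denominator: A*dh = 298 * 4.1 = 1221.8.
K = 0.3172 / 1221.8 = 0.00026 m/s.

0.00026


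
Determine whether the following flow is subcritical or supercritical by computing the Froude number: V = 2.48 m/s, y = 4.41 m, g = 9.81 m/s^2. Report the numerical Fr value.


The Froude number is defined as Fr = V / sqrt(g*y).
g*y = 9.81 * 4.41 = 43.2621.
sqrt(g*y) = sqrt(43.2621) = 6.5774.
Fr = 2.48 / 6.5774 = 0.377.
Since Fr < 1, the flow is subcritical.

0.377


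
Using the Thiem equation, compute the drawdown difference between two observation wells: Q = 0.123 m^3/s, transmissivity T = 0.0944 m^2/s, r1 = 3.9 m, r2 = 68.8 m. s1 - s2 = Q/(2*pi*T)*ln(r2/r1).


Thiem equation: s1 - s2 = Q/(2*pi*T) * ln(r2/r1).
ln(r2/r1) = ln(68.8/3.9) = 2.8702.
Q/(2*pi*T) = 0.123 / (2*pi*0.0944) = 0.123 / 0.5931 = 0.2074.
s1 - s2 = 0.2074 * 2.8702 = 0.5952 m.

0.5952


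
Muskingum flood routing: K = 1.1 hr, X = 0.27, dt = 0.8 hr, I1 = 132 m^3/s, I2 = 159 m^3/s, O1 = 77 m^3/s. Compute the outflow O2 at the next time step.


Muskingum coefficients:
denom = 2*K*(1-X) + dt = 2*1.1*(1-0.27) + 0.8 = 2.406.
C0 = (dt - 2*K*X)/denom = (0.8 - 2*1.1*0.27)/2.406 = 0.0856.
C1 = (dt + 2*K*X)/denom = (0.8 + 2*1.1*0.27)/2.406 = 0.5794.
C2 = (2*K*(1-X) - dt)/denom = 0.335.
O2 = C0*I2 + C1*I1 + C2*O1
   = 0.0856*159 + 0.5794*132 + 0.335*77
   = 115.89 m^3/s.

115.89


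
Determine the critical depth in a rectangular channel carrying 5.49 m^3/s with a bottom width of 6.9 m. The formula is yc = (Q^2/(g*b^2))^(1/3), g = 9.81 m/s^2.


Using yc = (Q^2 / (g * b^2))^(1/3):
Q^2 = 5.49^2 = 30.14.
g * b^2 = 9.81 * 6.9^2 = 9.81 * 47.61 = 467.05.
Q^2 / (g*b^2) = 30.14 / 467.05 = 0.0645.
yc = 0.0645^(1/3) = 0.4011 m.

0.4011


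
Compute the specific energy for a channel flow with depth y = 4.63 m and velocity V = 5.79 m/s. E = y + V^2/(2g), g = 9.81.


Specific energy E = y + V^2/(2g).
Velocity head = V^2/(2g) = 5.79^2 / (2*9.81) = 33.5241 / 19.62 = 1.7087 m.
E = 4.63 + 1.7087 = 6.3387 m.

6.3387


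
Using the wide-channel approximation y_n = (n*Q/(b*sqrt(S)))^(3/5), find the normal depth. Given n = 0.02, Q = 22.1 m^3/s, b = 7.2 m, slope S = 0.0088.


We use the wide-channel approximation y_n = (n*Q/(b*sqrt(S)))^(3/5).
sqrt(S) = sqrt(0.0088) = 0.093808.
Numerator: n*Q = 0.02 * 22.1 = 0.442.
Denominator: b*sqrt(S) = 7.2 * 0.093808 = 0.675418.
arg = 0.6544.
y_n = 0.6544^(3/5) = 0.7754 m.

0.7754


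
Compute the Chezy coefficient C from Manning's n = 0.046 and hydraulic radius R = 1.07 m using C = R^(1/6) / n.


The Chezy coefficient relates to Manning's n through C = R^(1/6) / n.
R^(1/6) = 1.07^(1/6) = 1.01134.
C = 1.01134 / 0.046 = 21.99 m^(1/2)/s.

21.99


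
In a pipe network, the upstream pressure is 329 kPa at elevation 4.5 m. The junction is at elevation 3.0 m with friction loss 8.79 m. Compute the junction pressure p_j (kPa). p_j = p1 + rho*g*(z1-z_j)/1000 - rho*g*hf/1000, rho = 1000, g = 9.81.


Junction pressure: p_j = p1 + rho*g*(z1 - z_j)/1000 - rho*g*hf/1000.
Elevation term = 1000*9.81*(4.5 - 3.0)/1000 = 14.715 kPa.
Friction term = 1000*9.81*8.79/1000 = 86.23 kPa.
p_j = 329 + 14.715 - 86.23 = 257.49 kPa.

257.49


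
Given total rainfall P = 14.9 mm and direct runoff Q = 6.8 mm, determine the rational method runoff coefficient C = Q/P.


The runoff coefficient C = runoff depth / rainfall depth.
C = 6.8 / 14.9
  = 0.4564.

0.4564


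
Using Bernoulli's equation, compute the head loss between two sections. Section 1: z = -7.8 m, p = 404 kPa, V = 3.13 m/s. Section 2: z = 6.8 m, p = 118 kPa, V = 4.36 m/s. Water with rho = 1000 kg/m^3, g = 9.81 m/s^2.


Total head at each section: H = z + p/(rho*g) + V^2/(2g).
H1 = -7.8 + 404*1000/(1000*9.81) + 3.13^2/(2*9.81)
   = -7.8 + 41.182 + 0.4993
   = 33.882 m.
H2 = 6.8 + 118*1000/(1000*9.81) + 4.36^2/(2*9.81)
   = 6.8 + 12.029 + 0.9689
   = 19.797 m.
h_L = H1 - H2 = 33.882 - 19.797 = 14.084 m.

14.084


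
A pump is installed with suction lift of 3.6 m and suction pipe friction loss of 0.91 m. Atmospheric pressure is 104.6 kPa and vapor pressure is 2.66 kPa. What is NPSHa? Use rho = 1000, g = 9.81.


NPSHa = p_atm/(rho*g) - z_s - hf_s - p_vap/(rho*g).
p_atm/(rho*g) = 104.6*1000 / (1000*9.81) = 10.663 m.
p_vap/(rho*g) = 2.66*1000 / (1000*9.81) = 0.271 m.
NPSHa = 10.663 - 3.6 - 0.91 - 0.271
      = 5.88 m.

5.88


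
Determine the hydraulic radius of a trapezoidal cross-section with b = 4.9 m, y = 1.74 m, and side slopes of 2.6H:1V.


For a trapezoidal section with side slope z:
A = (b + z*y)*y = (4.9 + 2.6*1.74)*1.74 = 16.398 m^2.
P = b + 2*y*sqrt(1 + z^2) = 4.9 + 2*1.74*sqrt(1 + 2.6^2) = 14.594 m.
R = A/P = 16.398 / 14.594 = 1.1236 m.

1.1236


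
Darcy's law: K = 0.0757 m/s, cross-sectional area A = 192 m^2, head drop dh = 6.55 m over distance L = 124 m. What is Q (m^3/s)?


Darcy's law: Q = K * A * i, where i = dh/L.
Hydraulic gradient i = 6.55 / 124 = 0.052823.
Q = 0.0757 * 192 * 0.052823
  = 0.7677 m^3/s.

0.7677


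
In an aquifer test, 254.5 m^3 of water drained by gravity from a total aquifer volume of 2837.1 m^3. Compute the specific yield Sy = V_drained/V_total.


Specific yield Sy = Volume drained / Total volume.
Sy = 254.5 / 2837.1
   = 0.0897.

0.0897


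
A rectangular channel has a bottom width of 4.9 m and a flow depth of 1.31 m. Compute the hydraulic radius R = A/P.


For a rectangular section:
Flow area A = b * y = 4.9 * 1.31 = 6.42 m^2.
Wetted perimeter P = b + 2y = 4.9 + 2*1.31 = 7.52 m.
Hydraulic radius R = A/P = 6.42 / 7.52 = 0.8536 m.

0.8536


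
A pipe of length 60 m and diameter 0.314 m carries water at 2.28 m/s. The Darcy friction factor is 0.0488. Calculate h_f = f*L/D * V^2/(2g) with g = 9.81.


Darcy-Weisbach equation: h_f = f * (L/D) * V^2/(2g).
f * L/D = 0.0488 * 60/0.314 = 9.3248.
V^2/(2g) = 2.28^2 / (2*9.81) = 5.1984 / 19.62 = 0.265 m.
h_f = 9.3248 * 0.265 = 2.471 m.

2.471


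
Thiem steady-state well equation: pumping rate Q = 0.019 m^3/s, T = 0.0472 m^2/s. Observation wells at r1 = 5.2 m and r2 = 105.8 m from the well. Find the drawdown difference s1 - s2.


Thiem equation: s1 - s2 = Q/(2*pi*T) * ln(r2/r1).
ln(r2/r1) = ln(105.8/5.2) = 3.0129.
Q/(2*pi*T) = 0.019 / (2*pi*0.0472) = 0.019 / 0.2966 = 0.0641.
s1 - s2 = 0.0641 * 3.0129 = 0.193 m.

0.193


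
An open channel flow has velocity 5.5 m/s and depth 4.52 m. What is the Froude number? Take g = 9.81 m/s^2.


The Froude number is defined as Fr = V / sqrt(g*y).
g*y = 9.81 * 4.52 = 44.3412.
sqrt(g*y) = sqrt(44.3412) = 6.6589.
Fr = 5.5 / 6.6589 = 0.826.

0.826
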